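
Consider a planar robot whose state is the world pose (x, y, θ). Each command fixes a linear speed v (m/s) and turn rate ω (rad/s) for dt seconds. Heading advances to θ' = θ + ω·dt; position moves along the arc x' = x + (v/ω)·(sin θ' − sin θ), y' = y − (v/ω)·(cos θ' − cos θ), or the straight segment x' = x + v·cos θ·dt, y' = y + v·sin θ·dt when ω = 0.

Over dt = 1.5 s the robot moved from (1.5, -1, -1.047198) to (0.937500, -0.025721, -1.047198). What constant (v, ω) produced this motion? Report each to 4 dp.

Δθ = -1.047198 − -1.047198 = 0.000000
ω = Δθ/dt = 0.000000/1.5 = 0.0000
ω = 0 → v = (Δx·cos θ + Δy·sin θ)/dt = -0.7500

v = -0.7500, ω = 0.0000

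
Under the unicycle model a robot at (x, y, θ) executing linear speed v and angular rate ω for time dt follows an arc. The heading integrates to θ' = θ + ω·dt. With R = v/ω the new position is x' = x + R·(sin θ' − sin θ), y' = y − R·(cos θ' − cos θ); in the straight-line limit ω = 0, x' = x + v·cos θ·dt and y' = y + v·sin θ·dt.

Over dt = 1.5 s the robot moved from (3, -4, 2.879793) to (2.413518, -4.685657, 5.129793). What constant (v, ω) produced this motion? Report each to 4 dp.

Δθ = 5.129793 − 2.879793 = 2.250000
ω = Δθ/dt = 2.250000/1.5 = 1.5000
R = −Δy/(cos θ' − cos θ) = 0.5000
v = R·ω = 0.5000·1.5000 = 0.7500

v = 0.7500, ω = 1.5000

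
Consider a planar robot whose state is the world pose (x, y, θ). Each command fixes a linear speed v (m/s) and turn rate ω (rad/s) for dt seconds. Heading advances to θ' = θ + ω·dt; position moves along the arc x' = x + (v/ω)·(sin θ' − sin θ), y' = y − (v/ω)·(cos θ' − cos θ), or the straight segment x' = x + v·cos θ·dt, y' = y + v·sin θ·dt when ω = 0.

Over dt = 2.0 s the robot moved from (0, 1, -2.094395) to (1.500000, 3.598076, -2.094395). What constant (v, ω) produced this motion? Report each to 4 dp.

Δθ = -2.094395 − -2.094395 = 0.000000
ω = Δθ/dt = 0.000000/2.0 = 0.0000
ω = 0 → v = (Δx·cos θ + Δy·sin θ)/dt = -1.5000

v = -1.5000, ω = 0.0000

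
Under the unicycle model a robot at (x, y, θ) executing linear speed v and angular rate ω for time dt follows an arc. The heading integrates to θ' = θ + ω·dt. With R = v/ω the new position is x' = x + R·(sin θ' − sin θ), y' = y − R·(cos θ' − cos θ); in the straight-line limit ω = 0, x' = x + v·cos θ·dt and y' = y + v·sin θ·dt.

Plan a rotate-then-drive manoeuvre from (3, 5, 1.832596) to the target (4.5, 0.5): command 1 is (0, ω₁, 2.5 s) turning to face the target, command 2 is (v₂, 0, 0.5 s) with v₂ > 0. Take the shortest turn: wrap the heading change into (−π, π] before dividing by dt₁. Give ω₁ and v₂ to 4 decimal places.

ω₁ = -1.2327, v₂ = 9.4868

heading to target = atan2(0.5−5, 4.5−3) = -1.2490
Δθ = wrap(-1.2490 − 1.8326) = -3.0816; ω₁ = Δθ/dt₁ = -1.2327
distance = √((4.5−3)² + (0.5−5)²) = 4.7434; v₂ = distance/dt₂ = 9.4868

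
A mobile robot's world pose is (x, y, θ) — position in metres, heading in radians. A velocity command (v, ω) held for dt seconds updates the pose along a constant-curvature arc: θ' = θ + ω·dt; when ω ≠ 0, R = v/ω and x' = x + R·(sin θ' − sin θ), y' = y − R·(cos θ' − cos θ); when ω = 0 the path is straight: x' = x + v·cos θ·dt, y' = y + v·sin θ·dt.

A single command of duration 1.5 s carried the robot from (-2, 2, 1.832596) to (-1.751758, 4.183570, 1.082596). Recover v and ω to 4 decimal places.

Δθ = 1.082596 − 1.832596 = -0.750000
ω = Δθ/dt = -0.750000/1.5 = -0.5000
R = −Δy/(cos θ' − cos θ) = -3.0000
v = R·ω = -3.0000·-0.5000 = 1.5000

v = 1.5000, ω = -0.5000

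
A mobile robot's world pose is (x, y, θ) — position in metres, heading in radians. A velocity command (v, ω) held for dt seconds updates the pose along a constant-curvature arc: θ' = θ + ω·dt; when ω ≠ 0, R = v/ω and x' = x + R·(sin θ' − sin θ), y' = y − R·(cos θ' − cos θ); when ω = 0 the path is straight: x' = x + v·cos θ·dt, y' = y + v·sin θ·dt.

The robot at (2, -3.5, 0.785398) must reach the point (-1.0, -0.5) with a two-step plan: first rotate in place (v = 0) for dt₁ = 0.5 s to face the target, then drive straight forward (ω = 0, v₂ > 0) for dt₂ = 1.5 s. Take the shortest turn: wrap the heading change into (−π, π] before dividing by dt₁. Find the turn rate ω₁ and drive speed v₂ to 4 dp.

ω₁ = 3.1416, v₂ = 2.8284

heading to target = atan2(-0.5−-3.5, -1−2) = 2.3562
Δθ = wrap(2.3562 − 0.7854) = 1.5708; ω₁ = Δθ/dt₁ = 3.1416
distance = √((-1−2)² + (-0.5−-3.5)²) = 4.2426; v₂ = distance/dt₂ = 2.8284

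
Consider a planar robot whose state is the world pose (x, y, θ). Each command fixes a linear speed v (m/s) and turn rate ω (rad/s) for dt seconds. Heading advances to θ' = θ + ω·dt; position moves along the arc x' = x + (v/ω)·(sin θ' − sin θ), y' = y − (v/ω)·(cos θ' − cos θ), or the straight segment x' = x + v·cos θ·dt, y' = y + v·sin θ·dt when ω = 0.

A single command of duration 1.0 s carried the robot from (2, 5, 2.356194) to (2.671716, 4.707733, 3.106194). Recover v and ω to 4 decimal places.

v = -0.7500, ω = 0.7500

Δθ = 3.106194 − 2.356194 = 0.750000
ω = Δθ/dt = 0.750000/1.0 = 0.7500
R = Δx/(sin θ' − sin θ) = -1.0000
v = R·ω = -1.0000·0.7500 = -0.7500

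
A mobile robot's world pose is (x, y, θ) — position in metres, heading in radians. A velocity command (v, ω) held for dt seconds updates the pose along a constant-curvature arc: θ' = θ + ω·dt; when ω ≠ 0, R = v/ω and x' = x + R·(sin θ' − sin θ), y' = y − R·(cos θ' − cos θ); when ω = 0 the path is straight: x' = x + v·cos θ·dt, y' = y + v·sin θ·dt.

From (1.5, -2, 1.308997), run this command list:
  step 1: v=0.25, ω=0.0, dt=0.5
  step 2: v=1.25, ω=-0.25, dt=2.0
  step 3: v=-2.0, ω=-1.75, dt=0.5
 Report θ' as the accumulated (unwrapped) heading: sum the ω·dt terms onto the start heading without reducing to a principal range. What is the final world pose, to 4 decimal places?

step 1: θ'=1.3090 (straight) → pose (1.5324, -1.8793, 1.3090)
step 2: θ'=0.8090 (R=-5.0000) → pose (2.7440, 0.2778, 0.8090)
step 3: θ'=-0.0660 (R=1.1429) → pose (1.8417, -0.0738, -0.0660)

(1.8417, -0.0738, -0.0660)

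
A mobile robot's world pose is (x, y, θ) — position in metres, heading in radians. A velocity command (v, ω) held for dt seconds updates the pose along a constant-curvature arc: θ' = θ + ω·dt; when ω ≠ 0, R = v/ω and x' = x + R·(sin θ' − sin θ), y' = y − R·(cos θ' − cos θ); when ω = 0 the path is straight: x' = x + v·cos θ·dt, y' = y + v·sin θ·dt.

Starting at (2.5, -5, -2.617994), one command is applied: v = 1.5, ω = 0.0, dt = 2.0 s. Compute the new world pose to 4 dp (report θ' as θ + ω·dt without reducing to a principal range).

(-0.0981, -6.5000, -2.6180)

θ' = -2.6180 + 0.0·2.0 = -2.6180
ω = 0 → straight: x' = 2.5 + 1.5·cos(-2.6180)·2.0 = -0.0981
y' = -5 + 1.5·sin(-2.6180)·2.0 = -6.5000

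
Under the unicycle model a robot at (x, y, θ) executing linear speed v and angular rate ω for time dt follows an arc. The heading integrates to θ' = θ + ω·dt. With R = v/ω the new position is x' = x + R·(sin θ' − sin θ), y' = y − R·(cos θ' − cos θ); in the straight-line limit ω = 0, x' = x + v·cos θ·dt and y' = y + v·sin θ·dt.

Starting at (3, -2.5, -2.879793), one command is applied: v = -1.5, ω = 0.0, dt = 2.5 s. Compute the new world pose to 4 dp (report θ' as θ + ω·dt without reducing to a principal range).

(6.6222, -1.5294, -2.8798)

θ' = -2.8798 + 0.0·2.5 = -2.8798
ω = 0 → straight: x' = 3 + -1.5·cos(-2.8798)·2.5 = 6.6222
y' = -2.5 + -1.5·sin(-2.8798)·2.5 = -1.5294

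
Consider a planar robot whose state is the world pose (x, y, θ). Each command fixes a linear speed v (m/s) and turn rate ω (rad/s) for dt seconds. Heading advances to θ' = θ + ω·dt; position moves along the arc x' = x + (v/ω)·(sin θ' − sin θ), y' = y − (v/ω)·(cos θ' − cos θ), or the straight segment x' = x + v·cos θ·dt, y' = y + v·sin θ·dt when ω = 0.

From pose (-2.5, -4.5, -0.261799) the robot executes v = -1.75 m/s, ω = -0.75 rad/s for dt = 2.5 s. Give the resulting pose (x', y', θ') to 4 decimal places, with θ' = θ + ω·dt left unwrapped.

(-3.8655, -0.9949, -2.1368)

θ' = -0.2618 + -0.75·2.5 = -2.1368
R = v/ω = -1.75/-0.75 = 2.3333
x' = -2.5 + 2.3333·(sin -2.1368 − sin -0.2618) = -3.8655
y' = -4.5 − 2.3333·(cos -2.1368 − cos -0.2618) = -0.9949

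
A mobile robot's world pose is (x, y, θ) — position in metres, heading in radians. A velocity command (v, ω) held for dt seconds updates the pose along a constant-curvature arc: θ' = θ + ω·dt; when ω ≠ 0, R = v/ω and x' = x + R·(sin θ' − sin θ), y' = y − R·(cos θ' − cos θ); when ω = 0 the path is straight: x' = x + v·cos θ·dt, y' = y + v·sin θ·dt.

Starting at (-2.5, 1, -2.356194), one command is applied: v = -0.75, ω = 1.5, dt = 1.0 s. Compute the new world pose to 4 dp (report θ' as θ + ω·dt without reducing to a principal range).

(-2.4759, 1.6812, -0.8562)

θ' = -2.3562 + 1.5·1.0 = -0.8562
R = v/ω = -0.75/1.5 = -0.5000
x' = -2.5 + -0.5000·(sin -0.8562 − sin -2.3562) = -2.4759
y' = 1 − -0.5000·(cos -0.8562 − cos -2.3562) = 1.6812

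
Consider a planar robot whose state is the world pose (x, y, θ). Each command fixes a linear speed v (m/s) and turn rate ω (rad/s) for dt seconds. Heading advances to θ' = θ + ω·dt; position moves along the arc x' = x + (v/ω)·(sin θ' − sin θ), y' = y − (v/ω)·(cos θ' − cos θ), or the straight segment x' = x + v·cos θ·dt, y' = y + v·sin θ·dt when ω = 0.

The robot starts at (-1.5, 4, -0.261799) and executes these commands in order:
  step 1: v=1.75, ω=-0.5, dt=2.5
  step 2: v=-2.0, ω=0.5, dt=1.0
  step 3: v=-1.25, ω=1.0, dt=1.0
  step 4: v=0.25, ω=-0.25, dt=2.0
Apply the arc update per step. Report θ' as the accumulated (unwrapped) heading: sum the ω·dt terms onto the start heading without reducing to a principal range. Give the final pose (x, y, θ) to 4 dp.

(-0.0809, 3.1701, -0.5118)

step 1: θ'=-1.5118 (R=-3.5000) → pose (1.0880, 0.8256, -1.5118)
step 2: θ'=-1.0118 (R=-4.0000) → pose (0.4862, 2.7111, -1.0118)
step 3: θ'=-0.0118 (R=-1.2500) → pose (-0.5588, 3.2981, -0.0118)
step 4: θ'=-0.5118 (R=-1.0000) → pose (-0.0809, 3.1701, -0.5118)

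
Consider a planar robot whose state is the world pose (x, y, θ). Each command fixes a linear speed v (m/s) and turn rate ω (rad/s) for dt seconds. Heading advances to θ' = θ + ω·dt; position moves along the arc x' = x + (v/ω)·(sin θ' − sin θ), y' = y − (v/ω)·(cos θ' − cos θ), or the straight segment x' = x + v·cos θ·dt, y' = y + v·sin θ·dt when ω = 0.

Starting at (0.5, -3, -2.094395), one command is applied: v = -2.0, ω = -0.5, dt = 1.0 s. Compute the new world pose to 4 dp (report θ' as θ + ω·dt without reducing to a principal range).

θ' = -2.0944 + -0.5·1.0 = -2.5944
R = v/ω = -2.0/-0.5 = 4.0000
x' = 0.5 + 4.0000·(sin -2.5944 − sin -2.0944) = 1.8829
y' = -3 − 4.0000·(cos -2.5944 − cos -2.0944) = -1.5841

(1.8829, -1.5841, -2.5944)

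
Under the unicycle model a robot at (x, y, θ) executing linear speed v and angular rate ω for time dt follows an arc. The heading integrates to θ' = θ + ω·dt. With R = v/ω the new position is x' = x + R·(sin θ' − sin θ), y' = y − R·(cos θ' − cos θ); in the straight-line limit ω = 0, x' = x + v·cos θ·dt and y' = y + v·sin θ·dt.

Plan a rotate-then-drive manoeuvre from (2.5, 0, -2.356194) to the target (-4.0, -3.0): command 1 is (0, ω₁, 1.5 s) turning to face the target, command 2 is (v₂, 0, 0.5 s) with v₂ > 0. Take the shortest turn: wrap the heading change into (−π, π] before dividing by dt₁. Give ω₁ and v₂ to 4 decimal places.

ω₁ = -0.2353, v₂ = 14.3178

heading to target = atan2(-3−0, -4−2.5) = -2.7092
Δθ = wrap(-2.7092 − -2.3562) = -0.3530; ω₁ = Δθ/dt₁ = -0.2353
distance = √((-4−2.5)² + (-3−0)²) = 7.1589; v₂ = distance/dt₂ = 14.3178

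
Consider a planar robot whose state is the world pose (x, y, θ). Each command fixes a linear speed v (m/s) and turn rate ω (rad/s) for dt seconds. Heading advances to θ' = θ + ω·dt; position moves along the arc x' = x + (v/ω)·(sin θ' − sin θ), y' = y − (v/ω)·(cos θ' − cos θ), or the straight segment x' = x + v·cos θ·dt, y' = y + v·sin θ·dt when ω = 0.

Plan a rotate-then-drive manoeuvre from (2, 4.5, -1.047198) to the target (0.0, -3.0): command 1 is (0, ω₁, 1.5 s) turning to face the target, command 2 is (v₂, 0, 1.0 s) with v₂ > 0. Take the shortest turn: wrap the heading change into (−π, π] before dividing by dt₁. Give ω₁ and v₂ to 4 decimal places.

heading to target = atan2(-3−4.5, 0−2) = -1.8314
Δθ = wrap(-1.8314 − -1.0472) = -0.7842; ω₁ = Δθ/dt₁ = -0.5228
distance = √((0−2)² + (-3−4.5)²) = 7.7621; v₂ = distance/dt₂ = 7.7621

ω₁ = -0.5228, v₂ = 7.7621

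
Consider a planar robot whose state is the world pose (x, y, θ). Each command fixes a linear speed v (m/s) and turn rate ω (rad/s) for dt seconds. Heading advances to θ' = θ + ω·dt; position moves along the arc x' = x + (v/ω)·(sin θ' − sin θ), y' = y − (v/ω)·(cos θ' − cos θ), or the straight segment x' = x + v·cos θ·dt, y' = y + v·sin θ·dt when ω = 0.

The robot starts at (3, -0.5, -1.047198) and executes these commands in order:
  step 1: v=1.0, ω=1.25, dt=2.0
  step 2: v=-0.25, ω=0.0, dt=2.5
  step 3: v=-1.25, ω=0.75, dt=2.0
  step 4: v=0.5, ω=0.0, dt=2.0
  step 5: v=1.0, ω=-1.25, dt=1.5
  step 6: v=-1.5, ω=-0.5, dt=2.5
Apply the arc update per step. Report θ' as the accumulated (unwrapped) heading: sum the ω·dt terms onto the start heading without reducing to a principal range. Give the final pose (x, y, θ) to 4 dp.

(1.0623, -2.8319, -0.1722)

step 1: θ'=1.4528 (R=0.8000) → pose (4.4873, -0.1942, 1.4528)
step 2: θ'=1.4528 (straight) → pose (4.4137, -0.8148, 1.4528)
step 3: θ'=2.9528 (R=-1.6667) → pose (5.7560, -2.6481, 2.9528)
step 4: θ'=2.9528 (straight) → pose (4.7737, -2.4604, 2.9528)
step 5: θ'=1.0778 (R=-0.8000) → pose (4.2191, -1.2960, 1.0778)
step 6: θ'=-0.1722 (R=3.0000) → pose (1.0623, -2.8319, -0.1722)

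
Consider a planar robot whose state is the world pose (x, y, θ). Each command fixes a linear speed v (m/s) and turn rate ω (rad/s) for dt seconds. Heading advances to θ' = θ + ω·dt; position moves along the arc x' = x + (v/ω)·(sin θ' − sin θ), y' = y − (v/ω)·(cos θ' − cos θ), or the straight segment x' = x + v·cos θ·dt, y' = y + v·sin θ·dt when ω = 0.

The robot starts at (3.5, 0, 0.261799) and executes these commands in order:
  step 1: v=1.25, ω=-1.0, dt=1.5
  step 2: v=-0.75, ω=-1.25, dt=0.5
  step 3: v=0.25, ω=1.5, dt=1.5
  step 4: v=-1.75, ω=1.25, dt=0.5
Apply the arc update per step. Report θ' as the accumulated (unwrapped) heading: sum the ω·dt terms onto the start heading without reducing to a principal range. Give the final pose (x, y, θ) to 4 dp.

(4.5613, -1.1869, 1.0118)

step 1: θ'=-1.2382 (R=-1.2500) → pose (5.0050, -0.7993, -1.2382)
step 2: θ'=-1.8632 (R=0.6000) → pose (4.9976, -0.4304, -1.8632)
step 3: θ'=0.3868 (R=0.1667) → pose (5.2201, -0.6328, 0.3868)
step 4: θ'=1.0118 (R=-1.4000) → pose (4.5613, -1.1869, 1.0118)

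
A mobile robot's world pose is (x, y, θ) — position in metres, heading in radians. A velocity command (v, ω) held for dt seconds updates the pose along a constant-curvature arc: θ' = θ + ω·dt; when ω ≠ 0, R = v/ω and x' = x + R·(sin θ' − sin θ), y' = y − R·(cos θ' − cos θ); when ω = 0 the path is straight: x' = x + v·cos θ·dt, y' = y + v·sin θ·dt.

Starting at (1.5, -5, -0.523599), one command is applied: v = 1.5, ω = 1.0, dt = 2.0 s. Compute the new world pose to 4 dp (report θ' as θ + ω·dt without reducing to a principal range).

(3.7433, -3.8423, 1.4764)

θ' = -0.5236 + 1.0·2.0 = 1.4764
R = v/ω = 1.5/1.0 = 1.5000
x' = 1.5 + 1.5000·(sin 1.4764 − sin -0.5236) = 3.7433
y' = -5 − 1.5000·(cos 1.4764 − cos -0.5236) = -3.8423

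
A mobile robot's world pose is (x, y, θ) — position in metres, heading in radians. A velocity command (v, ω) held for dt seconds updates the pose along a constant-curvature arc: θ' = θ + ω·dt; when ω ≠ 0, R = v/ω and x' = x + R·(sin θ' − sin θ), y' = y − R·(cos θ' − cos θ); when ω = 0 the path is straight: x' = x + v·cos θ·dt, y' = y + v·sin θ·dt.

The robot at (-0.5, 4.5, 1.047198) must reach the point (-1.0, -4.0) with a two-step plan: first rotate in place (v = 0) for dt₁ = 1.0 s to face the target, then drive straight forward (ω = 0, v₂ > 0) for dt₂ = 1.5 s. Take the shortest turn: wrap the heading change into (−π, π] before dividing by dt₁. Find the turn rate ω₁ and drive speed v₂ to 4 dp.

ω₁ = -2.6768, v₂ = 5.6765

heading to target = atan2(-4−4.5, -1−-0.5) = -1.6296
Δθ = wrap(-1.6296 − 1.0472) = -2.6768; ω₁ = Δθ/dt₁ = -2.6768
distance = √((-1−-0.5)² + (-4−4.5)²) = 8.5147; v₂ = distance/dt₂ = 5.6765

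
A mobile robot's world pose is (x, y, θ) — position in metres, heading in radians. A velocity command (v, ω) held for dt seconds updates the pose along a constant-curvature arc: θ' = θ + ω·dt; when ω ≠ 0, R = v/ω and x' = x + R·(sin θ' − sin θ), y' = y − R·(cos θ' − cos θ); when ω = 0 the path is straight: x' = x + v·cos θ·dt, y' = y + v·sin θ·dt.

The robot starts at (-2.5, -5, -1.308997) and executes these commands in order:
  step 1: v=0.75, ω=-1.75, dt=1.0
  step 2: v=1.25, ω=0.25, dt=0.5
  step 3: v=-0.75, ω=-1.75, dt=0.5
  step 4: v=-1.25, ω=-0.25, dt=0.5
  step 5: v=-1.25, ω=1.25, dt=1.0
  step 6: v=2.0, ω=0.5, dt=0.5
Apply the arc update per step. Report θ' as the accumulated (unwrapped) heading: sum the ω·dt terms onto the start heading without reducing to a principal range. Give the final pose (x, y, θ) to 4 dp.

step 1: θ'=-3.0590 (R=-0.4286) → pose (-2.8786, -5.5380, -3.0590)
step 2: θ'=-2.9340 (R=5.0000) → pose (-3.4966, -5.6283, -2.9340)
step 3: θ'=-3.8090 (R=0.4286) → pose (-3.1430, -5.7111, -3.8090)
step 4: θ'=-3.9340 (R=5.0000) → pose (-2.6776, -6.1276, -3.9340)
step 5: θ'=-2.6840 (R=-1.0000) → pose (-1.5237, -6.3226, -2.6840)
step 6: θ'=-2.4340 (R=4.0000) → pose (-2.3566, -6.8713, -2.4340)

(-2.3566, -6.8713, -2.4340)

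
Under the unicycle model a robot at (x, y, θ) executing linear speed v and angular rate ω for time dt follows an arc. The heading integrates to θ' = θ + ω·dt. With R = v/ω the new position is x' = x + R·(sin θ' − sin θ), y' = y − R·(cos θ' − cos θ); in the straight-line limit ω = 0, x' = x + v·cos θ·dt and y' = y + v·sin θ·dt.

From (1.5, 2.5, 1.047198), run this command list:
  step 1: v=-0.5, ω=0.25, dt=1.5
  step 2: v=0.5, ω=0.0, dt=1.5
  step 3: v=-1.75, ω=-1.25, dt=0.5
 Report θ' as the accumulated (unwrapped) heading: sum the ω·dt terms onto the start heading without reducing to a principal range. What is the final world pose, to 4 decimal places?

step 1: θ'=1.4222 (R=-2.0000) → pose (1.2541, 1.7961, 1.4222)
step 2: θ'=1.4222 (straight) → pose (1.3651, 2.5378, 1.4222)
step 3: θ'=0.7972 (R=1.4000) → pose (0.9821, 1.7669, 0.7972)

(0.9821, 1.7669, 0.7972)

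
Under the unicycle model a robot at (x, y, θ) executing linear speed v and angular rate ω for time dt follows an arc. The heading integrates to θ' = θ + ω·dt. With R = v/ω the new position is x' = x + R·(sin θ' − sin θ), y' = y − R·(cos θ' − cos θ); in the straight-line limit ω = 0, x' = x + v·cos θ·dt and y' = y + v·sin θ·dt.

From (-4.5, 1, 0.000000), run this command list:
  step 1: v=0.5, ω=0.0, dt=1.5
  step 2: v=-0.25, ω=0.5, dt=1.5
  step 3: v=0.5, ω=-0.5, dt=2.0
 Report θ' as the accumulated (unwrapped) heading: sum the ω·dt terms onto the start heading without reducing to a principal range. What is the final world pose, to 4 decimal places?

step 1: θ'=0.0000 (straight) → pose (-3.7500, 1.0000, 0.0000)
step 2: θ'=0.7500 (R=-0.5000) → pose (-4.0908, 0.8658, 0.7500)
step 3: θ'=-0.2500 (R=-1.0000) → pose (-3.1618, 1.1031, -0.2500)

(-3.1618, 1.1031, -0.2500)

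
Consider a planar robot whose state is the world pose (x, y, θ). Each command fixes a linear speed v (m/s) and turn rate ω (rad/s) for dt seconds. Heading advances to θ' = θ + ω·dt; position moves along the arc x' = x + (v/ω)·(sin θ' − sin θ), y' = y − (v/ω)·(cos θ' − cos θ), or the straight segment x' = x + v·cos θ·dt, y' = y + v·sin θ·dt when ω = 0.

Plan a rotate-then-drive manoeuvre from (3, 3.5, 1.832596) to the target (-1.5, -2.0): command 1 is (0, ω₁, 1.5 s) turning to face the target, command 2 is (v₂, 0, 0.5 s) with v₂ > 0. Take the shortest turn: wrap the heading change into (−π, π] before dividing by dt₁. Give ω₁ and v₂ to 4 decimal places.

ω₁ = 1.4627, v₂ = 14.2127

heading to target = atan2(-2−3.5, -1.5−3) = -2.2565
Δθ = wrap(-2.2565 − 1.8326) = 2.1941; ω₁ = Δθ/dt₁ = 1.4627
distance = √((-1.5−3)² + (-2−3.5)²) = 7.1063; v₂ = distance/dt₂ = 14.2127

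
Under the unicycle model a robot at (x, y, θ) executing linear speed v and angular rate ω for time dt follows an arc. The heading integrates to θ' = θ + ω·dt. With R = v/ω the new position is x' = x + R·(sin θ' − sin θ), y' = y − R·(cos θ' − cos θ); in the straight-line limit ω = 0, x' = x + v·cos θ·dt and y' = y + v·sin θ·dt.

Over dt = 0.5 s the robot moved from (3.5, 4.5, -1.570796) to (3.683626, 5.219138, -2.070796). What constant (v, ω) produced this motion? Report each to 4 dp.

Δθ = -2.070796 − -1.570796 = -0.500000
ω = Δθ/dt = -0.500000/0.5 = -1.0000
R = −Δy/(cos θ' − cos θ) = 1.5000
v = R·ω = 1.5000·-1.0000 = -1.5000

v = -1.5000, ω = -1.0000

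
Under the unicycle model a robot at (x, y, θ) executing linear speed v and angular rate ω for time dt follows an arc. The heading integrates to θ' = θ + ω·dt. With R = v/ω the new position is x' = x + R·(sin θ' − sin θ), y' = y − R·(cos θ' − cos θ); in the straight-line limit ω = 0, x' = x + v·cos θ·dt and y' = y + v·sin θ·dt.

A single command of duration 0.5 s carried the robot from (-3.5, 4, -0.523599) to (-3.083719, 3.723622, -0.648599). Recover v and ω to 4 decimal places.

Δθ = -0.648599 − -0.523599 = -0.125000
ω = Δθ/dt = -0.125000/0.5 = -0.2500
R = Δx/(sin θ' − sin θ) = -4.0000
v = R·ω = -4.0000·-0.2500 = 1.0000

v = 1.0000, ω = -0.2500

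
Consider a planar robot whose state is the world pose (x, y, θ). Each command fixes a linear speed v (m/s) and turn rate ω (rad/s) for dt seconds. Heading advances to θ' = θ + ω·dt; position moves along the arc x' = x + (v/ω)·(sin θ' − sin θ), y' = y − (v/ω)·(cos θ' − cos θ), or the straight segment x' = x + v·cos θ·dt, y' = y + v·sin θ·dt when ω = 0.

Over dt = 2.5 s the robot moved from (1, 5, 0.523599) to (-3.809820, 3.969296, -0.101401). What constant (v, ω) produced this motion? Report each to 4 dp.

v = -2.0000, ω = -0.2500

Δθ = -0.101401 − 0.523599 = -0.625000
ω = Δθ/dt = -0.625000/2.5 = -0.2500
R = Δx/(sin θ' − sin θ) = 8.0000
v = R·ω = 8.0000·-0.2500 = -2.0000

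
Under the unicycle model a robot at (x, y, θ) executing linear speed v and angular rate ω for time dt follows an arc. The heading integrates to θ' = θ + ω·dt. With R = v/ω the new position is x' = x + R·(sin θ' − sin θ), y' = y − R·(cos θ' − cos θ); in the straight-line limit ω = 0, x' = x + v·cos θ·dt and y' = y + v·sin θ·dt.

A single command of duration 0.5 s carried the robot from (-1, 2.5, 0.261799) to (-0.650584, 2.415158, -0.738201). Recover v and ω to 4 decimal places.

v = 0.7500, ω = -2.0000

Δθ = -0.738201 − 0.261799 = -1.000000
ω = Δθ/dt = -1.000000/0.5 = -2.0000
R = Δx/(sin θ' − sin θ) = -0.3750
v = R·ω = -0.3750·-2.0000 = 0.7500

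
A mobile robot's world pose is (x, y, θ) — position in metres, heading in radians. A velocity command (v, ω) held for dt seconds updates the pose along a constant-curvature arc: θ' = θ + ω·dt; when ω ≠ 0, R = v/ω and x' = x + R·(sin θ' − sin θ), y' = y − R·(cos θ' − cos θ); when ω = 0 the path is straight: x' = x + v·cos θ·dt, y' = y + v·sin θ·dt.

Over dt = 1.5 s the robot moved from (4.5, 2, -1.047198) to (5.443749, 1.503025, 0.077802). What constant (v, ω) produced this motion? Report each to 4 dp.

Δθ = 0.077802 − -1.047198 = 1.125000
ω = Δθ/dt = 1.125000/1.5 = 0.7500
R = Δx/(sin θ' − sin θ) = 1.0000
v = R·ω = 1.0000·0.7500 = 0.7500

v = 0.7500, ω = 0.7500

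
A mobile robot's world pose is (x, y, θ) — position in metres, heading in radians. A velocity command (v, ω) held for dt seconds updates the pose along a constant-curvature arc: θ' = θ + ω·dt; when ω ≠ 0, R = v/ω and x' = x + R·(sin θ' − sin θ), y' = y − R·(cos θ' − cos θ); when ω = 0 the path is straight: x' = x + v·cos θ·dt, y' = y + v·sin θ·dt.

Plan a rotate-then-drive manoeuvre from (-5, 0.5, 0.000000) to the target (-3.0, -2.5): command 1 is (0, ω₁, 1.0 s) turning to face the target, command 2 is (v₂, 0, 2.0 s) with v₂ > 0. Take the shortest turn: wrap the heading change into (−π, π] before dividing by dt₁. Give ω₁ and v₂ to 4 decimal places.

ω₁ = -0.9828, v₂ = 1.8028

heading to target = atan2(-2.5−0.5, -3−-5) = -0.9828
Δθ = wrap(-0.9828 − 0.0000) = -0.9828; ω₁ = Δθ/dt₁ = -0.9828
distance = √((-3−-5)² + (-2.5−0.5)²) = 3.6056; v₂ = distance/dt₂ = 1.8028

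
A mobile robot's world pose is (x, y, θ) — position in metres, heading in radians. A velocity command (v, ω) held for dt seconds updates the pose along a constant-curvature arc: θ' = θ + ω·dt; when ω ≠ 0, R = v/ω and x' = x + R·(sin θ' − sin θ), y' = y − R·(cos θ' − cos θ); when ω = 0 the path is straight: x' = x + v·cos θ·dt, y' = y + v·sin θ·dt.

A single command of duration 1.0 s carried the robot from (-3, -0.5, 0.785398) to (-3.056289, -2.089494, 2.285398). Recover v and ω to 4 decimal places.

Δθ = 2.285398 − 0.785398 = 1.500000
ω = Δθ/dt = 1.500000/1.0 = 1.5000
R = −Δy/(cos θ' − cos θ) = -1.1667
v = R·ω = -1.1667·1.5000 = -1.7500

v = -1.7500, ω = 1.5000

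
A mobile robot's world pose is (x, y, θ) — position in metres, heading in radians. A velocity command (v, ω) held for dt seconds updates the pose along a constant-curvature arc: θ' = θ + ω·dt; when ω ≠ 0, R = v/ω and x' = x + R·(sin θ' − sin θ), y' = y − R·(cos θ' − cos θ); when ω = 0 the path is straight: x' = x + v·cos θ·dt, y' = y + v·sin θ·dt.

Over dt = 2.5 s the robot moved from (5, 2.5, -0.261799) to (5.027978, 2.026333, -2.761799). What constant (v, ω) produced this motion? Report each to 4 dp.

v = 0.2500, ω = -1.0000

Δθ = -2.761799 − -0.261799 = -2.500000
ω = Δθ/dt = -2.500000/2.5 = -1.0000
R = −Δy/(cos θ' − cos θ) = -0.2500
v = R·ω = -0.2500·-1.0000 = 0.2500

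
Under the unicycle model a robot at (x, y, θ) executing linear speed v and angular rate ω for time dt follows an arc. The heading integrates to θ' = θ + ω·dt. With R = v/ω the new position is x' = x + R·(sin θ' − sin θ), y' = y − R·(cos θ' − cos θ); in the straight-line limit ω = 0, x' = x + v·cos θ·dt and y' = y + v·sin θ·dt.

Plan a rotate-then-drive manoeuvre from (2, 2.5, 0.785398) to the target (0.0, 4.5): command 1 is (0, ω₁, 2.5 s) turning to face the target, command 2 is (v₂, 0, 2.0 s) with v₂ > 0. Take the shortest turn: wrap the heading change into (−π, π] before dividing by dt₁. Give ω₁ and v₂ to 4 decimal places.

heading to target = atan2(4.5−2.5, 0−2) = 2.3562
Δθ = wrap(2.3562 − 0.7854) = 1.5708; ω₁ = Δθ/dt₁ = 0.6283
distance = √((0−2)² + (4.5−2.5)²) = 2.8284; v₂ = distance/dt₂ = 1.4142

ω₁ = 0.6283, v₂ = 1.4142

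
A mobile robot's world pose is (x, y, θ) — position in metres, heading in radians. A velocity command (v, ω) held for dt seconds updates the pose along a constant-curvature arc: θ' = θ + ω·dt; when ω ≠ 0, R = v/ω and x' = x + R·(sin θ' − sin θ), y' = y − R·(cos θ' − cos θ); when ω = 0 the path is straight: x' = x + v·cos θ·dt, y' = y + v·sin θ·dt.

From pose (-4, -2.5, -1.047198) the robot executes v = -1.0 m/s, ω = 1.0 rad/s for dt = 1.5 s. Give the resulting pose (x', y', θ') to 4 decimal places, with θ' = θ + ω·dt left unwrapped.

(-5.3035, -2.1008, 0.4528)

θ' = -1.0472 + 1.0·1.5 = 0.4528
R = v/ω = -1.0/1.0 = -1.0000
x' = -4 + -1.0000·(sin 0.4528 − sin -1.0472) = -5.3035
y' = -2.5 − -1.0000·(cos 0.4528 − cos -1.0472) = -2.1008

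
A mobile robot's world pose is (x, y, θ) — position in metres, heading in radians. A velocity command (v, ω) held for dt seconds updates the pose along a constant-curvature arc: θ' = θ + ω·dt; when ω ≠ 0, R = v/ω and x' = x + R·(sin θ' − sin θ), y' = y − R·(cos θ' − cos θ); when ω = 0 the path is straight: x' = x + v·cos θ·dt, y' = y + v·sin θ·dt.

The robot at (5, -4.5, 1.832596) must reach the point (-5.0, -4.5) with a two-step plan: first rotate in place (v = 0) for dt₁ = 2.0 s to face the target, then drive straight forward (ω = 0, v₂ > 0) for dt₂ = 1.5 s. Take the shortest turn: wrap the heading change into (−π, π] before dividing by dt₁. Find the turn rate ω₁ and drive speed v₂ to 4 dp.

ω₁ = 0.6545, v₂ = 6.6667

heading to target = atan2(-4.5−-4.5, -5−5) = 3.1416
Δθ = wrap(3.1416 − 1.8326) = 1.3090; ω₁ = Δθ/dt₁ = 0.6545
distance = √((-5−5)² + (-4.5−-4.5)²) = 10.0000; v₂ = distance/dt₂ = 6.6667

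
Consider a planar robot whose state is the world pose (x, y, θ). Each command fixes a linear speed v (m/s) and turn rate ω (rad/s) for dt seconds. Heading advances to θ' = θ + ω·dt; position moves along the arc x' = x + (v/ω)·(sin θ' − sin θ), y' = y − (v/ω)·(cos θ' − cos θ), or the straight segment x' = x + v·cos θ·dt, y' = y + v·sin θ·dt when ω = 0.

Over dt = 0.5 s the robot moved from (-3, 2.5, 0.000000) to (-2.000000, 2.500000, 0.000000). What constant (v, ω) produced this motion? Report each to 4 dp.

Δθ = 0.000000 − 0.000000 = 0.000000
ω = Δθ/dt = 0.000000/0.5 = 0.0000
ω = 0 → v = (Δx·cos θ + Δy·sin θ)/dt = 2.0000

v = 2.0000, ω = 0.0000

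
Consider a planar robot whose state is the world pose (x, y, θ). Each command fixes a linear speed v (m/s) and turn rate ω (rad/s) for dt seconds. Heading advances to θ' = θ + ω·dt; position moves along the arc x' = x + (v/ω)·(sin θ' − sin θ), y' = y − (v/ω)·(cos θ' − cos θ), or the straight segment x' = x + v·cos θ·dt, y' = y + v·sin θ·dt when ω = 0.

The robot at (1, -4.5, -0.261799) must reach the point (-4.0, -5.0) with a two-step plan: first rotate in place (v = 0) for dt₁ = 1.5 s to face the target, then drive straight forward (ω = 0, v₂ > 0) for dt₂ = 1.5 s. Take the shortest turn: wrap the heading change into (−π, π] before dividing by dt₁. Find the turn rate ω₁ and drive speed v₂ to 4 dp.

ω₁ = -1.8534, v₂ = 3.3500

heading to target = atan2(-5−-4.5, -4−1) = -3.0419
Δθ = wrap(-3.0419 − -0.2618) = -2.7801; ω₁ = Δθ/dt₁ = -1.8534
distance = √((-4−1)² + (-5−-4.5)²) = 5.0249; v₂ = distance/dt₂ = 3.3500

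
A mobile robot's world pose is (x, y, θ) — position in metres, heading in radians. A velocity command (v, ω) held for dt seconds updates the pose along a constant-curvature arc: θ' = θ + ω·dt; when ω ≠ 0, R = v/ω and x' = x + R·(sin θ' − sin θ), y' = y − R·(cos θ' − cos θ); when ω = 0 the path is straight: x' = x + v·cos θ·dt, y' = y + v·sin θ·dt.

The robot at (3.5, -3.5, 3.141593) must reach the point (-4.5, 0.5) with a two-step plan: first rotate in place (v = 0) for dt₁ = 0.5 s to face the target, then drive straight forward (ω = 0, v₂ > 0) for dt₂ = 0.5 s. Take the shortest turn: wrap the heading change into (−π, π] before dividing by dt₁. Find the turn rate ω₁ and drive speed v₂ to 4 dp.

heading to target = atan2(0.5−-3.5, -4.5−3.5) = 2.6779
Δθ = wrap(2.6779 − 3.1416) = -0.4636; ω₁ = Δθ/dt₁ = -0.9273
distance = √((-4.5−3.5)² + (0.5−-3.5)²) = 8.9443; v₂ = distance/dt₂ = 17.8885

ω₁ = -0.9273, v₂ = 17.8885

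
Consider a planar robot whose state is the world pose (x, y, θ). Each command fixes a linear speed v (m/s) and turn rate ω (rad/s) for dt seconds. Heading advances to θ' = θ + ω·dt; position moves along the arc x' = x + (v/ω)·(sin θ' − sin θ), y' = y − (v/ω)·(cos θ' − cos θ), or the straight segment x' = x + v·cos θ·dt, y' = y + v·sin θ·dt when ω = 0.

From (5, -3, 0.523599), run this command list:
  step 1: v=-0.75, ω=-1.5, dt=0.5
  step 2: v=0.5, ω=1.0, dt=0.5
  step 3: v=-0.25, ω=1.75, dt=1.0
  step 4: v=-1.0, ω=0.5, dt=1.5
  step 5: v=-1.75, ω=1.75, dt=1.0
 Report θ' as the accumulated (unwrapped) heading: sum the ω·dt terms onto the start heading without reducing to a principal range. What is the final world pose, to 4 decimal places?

step 1: θ'=-0.2264 (R=0.5000) → pose (4.6378, -3.0542, -0.2264)
step 2: θ'=0.2736 (R=0.5000) → pose (4.8851, -3.0484, 0.2736)
step 3: θ'=2.0236 (R=-0.1429) → pose (4.7952, -3.2484, 2.0236)
step 4: θ'=2.7736 (R=-2.0000) → pose (5.8742, -4.2396, 2.7736)
step 5: θ'=4.5236 (R=-1.0000) → pose (7.2162, -3.4942, 4.5236)

(7.2162, -3.4942, 4.5236)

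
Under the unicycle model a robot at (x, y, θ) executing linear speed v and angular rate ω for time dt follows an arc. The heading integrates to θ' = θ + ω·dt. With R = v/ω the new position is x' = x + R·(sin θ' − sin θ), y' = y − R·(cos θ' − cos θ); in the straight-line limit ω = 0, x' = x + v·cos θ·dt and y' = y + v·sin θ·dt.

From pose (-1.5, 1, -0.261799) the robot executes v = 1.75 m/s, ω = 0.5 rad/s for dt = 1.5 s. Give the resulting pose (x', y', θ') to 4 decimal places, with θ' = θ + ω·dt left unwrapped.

(1.0475, 1.2896, 0.4882)

θ' = -0.2618 + 0.5·1.5 = 0.4882
R = v/ω = 1.75/0.5 = 3.5000
x' = -1.5 + 3.5000·(sin 0.4882 − sin -0.2618) = 1.0475
y' = 1 − 3.5000·(cos 0.4882 − cos -0.2618) = 1.2896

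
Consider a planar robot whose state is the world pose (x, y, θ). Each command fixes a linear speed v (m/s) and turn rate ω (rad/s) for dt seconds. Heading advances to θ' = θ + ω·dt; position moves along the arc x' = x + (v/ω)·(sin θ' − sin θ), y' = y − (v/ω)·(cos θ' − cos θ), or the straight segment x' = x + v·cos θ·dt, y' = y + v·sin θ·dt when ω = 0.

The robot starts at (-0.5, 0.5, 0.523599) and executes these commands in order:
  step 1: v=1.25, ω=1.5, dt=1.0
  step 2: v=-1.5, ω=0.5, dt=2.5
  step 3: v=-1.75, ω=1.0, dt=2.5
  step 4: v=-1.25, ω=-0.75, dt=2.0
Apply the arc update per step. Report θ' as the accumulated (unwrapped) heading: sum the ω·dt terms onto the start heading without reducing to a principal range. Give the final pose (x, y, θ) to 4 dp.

step 1: θ'=2.0236 (R=0.8333) → pose (-0.1673, 1.5863, 2.0236)
step 2: θ'=3.2736 (R=-3.0000) → pose (2.9252, -0.0752, 3.2736)
step 3: θ'=5.7736 (R=-1.7500) → pose (3.5486, 3.1873, 5.7736)
step 4: θ'=4.2736 (R=1.6667) → pose (2.8528, 5.3502, 4.2736)

(2.8528, 5.3502, 4.2736)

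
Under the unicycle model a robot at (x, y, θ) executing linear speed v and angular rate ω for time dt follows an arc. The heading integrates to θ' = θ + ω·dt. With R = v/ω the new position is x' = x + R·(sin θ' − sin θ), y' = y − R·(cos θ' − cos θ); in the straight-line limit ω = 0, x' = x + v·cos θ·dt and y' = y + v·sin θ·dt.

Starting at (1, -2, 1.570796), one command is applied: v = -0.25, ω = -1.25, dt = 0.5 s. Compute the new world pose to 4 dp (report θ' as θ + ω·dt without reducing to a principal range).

θ' = 1.5708 + -1.25·0.5 = 0.9458
R = v/ω = -0.25/-1.25 = 0.2000
x' = 1 + 0.2000·(sin 0.9458 − sin 1.5708) = 0.9622
y' = -2 − 0.2000·(cos 0.9458 − cos 1.5708) = -2.1170

(0.9622, -2.1170, 0.9458)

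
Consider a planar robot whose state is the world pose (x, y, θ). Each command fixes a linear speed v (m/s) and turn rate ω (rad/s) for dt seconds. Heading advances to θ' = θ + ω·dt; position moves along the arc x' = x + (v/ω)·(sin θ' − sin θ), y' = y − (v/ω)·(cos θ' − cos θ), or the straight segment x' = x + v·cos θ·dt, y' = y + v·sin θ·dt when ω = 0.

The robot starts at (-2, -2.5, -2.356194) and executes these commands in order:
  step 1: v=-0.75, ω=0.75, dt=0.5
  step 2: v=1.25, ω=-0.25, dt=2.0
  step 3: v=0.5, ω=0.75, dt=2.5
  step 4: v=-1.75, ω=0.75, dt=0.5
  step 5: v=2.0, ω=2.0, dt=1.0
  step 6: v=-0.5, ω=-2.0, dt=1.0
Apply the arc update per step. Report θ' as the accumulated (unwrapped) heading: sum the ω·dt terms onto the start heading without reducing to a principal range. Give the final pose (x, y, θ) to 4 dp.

(-3.1662, -3.9889, -0.2312)

step 1: θ'=-1.9812 (R=-1.0000) → pose (-1.7901, -2.1919, -1.9812)
step 2: θ'=-2.4812 (R=-5.0000) → pose (-3.3078, -4.1457, -2.4812)
step 3: θ'=-0.6062 (R=0.6667) → pose (-3.2787, -5.2201, -0.6062)
step 4: θ'=-0.2312 (R=-2.3333) → pose (-4.0734, -4.8665, -0.2312)
step 5: θ'=1.7688 (R=1.0000) → pose (-2.8638, -3.6963, 1.7688)
step 6: θ'=-0.2312 (R=0.2500) → pose (-3.1662, -3.9889, -0.2312)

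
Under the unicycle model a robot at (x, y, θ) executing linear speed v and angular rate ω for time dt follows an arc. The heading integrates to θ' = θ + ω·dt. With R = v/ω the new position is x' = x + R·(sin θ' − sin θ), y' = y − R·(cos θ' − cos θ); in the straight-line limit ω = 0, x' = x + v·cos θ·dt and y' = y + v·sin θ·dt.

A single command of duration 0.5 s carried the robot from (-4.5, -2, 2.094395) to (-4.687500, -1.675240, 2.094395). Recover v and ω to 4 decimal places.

Δθ = 2.094395 − 2.094395 = 0.000000
ω = Δθ/dt = 0.000000/0.5 = 0.0000
ω = 0 → v = (Δx·cos θ + Δy·sin θ)/dt = 0.7500

v = 0.7500, ω = 0.0000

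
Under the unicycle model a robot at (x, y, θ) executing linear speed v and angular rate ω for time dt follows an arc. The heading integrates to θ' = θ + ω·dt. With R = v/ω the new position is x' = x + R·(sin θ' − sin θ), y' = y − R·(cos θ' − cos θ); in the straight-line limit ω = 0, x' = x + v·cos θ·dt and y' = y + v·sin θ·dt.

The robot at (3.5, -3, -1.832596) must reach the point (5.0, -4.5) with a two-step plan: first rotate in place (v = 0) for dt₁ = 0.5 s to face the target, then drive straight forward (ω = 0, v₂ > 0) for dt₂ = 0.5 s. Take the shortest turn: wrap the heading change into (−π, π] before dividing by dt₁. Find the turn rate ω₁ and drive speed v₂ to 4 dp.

ω₁ = 2.0944, v₂ = 4.2426

heading to target = atan2(-4.5−-3, 5−3.5) = -0.7854
Δθ = wrap(-0.7854 − -1.8326) = 1.0472; ω₁ = Δθ/dt₁ = 2.0944
distance = √((5−3.5)² + (-4.5−-3)²) = 2.1213; v₂ = distance/dt₂ = 4.2426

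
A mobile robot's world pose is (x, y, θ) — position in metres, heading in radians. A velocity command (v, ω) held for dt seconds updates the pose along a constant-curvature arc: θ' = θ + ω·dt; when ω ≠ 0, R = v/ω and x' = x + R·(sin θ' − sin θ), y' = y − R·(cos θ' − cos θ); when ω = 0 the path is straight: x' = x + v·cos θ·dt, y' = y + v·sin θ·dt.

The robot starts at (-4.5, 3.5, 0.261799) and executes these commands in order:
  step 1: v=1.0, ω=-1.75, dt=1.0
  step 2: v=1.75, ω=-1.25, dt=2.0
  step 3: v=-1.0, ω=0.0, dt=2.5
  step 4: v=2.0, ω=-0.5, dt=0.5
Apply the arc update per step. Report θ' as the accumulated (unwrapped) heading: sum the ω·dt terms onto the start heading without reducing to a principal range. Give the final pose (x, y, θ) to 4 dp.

(-5.1327, 0.9032, -4.2382)

step 1: θ'=-1.4882 (R=-0.5714) → pose (-3.7826, 2.9952, -1.4882)
step 2: θ'=-3.9882 (R=-1.4000) → pose (-6.2265, 1.9521, -3.9882)
step 3: θ'=-3.9882 (straight) → pose (-4.5702, 0.0796, -3.9882)
step 4: θ'=-4.2382 (R=-4.0000) → pose (-5.1327, 0.9032, -4.2382)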